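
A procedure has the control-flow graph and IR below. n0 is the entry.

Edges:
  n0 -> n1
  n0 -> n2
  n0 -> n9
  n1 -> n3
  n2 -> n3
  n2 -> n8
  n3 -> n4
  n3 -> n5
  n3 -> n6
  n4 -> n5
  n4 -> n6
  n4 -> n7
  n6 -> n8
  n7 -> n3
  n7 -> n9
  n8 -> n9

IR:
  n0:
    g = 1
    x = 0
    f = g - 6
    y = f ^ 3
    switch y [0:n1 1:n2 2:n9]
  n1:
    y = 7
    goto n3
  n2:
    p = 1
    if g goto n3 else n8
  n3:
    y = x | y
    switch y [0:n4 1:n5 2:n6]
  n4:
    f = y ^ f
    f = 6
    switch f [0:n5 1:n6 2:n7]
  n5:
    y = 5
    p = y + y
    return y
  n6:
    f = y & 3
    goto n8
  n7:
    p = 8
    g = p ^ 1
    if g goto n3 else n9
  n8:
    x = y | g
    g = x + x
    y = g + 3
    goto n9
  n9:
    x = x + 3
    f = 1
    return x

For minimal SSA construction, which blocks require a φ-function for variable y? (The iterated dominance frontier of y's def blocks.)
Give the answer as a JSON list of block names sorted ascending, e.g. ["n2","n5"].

Answer: ["n3", "n8", "n9"]

Derivation:
idom tree: n1←n0 n2←n0 n3←n0 n4←n3 n5←n3 n6←n3 n7←n4 n8←n0 n9←n0
Dom at joins:
  n3: preds {n1,n2,n7}: {n0,n1} ∩ {n0,n2} ∩ {n0,n3,n4,n7} = {n0}; idom=n0
  n5: preds {n3,n4}: {n0,n3} ∩ {n0,n3,n4} = {n0,n3}; idom=n3
  n6: preds {n3,n4}: {n0,n3} ∩ {n0,n3,n4} = {n0,n3}; idom=n3
  n8: preds {n2,n6}: {n0,n2} ∩ {n0,n3,n6} = {n0}; idom=n0
  n9: preds {n0,n7,n8}: {n0} ∩ {n0,n3,n4,n7} ∩ {n0,n8} = {n0}; idom=n0

DF walk-up:
  n3←n1: walk n1 to n0
  n3←n2: walk n2 to n0
  n3←n7: walk n7→n4→n3 to n0
  n5←n3: walk · to n3
  n5←n4: walk n4 to n3
  n6←n3: walk · to n3
  n6←n4: walk n4 to n3
  n8←n2: walk n2 to n0
  n8←n6: walk n6→n3 to n0
  n9←n0: walk · to n0
  n9←n7: walk n7→n4→n3 to n0
  n9←n8: walk n8 to n0
  n0 → ∅
  n1 → {n3}
  n2 → {n3,n8}
  n3 → {n3,n8,n9}
  n4 → {n3,n5,n6,n9}
  n5 → ∅
  n6 → {n8}
  n7 → {n3,n9}
  n8 → {n9}
  n9 → ∅

φ for y: defs {n0,n1,n3,n5,n8}
  DF⁺ = {n3,n8,n9}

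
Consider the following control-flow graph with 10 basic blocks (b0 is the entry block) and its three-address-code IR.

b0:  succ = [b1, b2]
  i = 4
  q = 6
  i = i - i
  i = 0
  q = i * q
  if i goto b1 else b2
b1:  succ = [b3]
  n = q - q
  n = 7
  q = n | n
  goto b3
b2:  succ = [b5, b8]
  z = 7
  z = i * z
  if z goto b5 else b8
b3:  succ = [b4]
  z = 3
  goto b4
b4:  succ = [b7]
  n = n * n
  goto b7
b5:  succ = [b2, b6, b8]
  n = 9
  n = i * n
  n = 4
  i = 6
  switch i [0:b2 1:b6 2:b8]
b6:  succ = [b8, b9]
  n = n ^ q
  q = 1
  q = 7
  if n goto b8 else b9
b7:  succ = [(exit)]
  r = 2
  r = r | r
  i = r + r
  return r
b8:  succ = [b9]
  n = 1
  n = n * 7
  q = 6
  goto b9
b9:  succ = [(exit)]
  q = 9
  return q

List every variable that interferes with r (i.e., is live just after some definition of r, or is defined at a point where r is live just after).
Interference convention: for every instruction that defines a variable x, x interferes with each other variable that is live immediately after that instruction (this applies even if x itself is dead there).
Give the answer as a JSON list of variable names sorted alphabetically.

def/use:
  b0 def {i,q} use ∅
  b1 def {n,q} use {q}
  b2 def {z} use {i}
  b3 def {z} use ∅
  b4 def {n} use {n}
  b5 def {i,n} use {i}
  b6 def {n,q} use {n,q}
  b7 def {i,r} use ∅
  b8 def {n,q} use ∅
  b9 def {q} use ∅

Live sets:
  b0: in=∅ out={i,q}
  b1: in={q} out={n}
  b2: in={i,q} out={i,q}
  b3: in={n} out={n}
  b4: in={n} out=∅
  b5: in={i,q} out={i,n,q}
  b6: in={n,q} out=∅
  b7: in=∅ out=∅
  b8: in=∅ out=∅
  b9: in=∅ out=∅

Conflict graph:
  i — {n,q,r,z}
  n — {i,q,z}
  q — {i,n,z}
  r — {i}
  z — {i,n,q}

N(r) = ["i"]

Answer: ["i"]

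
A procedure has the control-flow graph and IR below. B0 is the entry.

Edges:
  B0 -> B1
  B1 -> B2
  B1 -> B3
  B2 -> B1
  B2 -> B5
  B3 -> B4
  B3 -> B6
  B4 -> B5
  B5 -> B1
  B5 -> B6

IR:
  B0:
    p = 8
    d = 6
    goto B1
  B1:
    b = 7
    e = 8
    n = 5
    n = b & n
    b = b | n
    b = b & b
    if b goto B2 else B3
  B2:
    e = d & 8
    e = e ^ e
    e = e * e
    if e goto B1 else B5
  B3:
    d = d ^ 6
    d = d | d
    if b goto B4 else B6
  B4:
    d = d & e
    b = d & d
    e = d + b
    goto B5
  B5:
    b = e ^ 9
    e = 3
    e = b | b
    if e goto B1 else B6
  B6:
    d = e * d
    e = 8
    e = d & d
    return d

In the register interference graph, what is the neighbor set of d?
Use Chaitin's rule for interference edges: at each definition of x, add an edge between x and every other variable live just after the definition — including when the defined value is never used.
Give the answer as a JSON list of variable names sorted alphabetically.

Answer: ["b", "e", "n"]

Analysis:
Block summaries:
  B0: {d,p} / ∅
  B1: {b,e,n} / ∅
  B2: {e} / {d}
  B3: {d} / {b,d}
  B4: {b,d,e} / {d,e}
  B5: {b,e} / {e}
  B6: {d,e} / {d,e}

Live sets:
  live B0: ∅→{d}
  live B1: {d}→{b,d,e}
  live B2: {d}→{d,e}
  live B3: {b,d,e}→{d,e}
  live B4: {d,e}→{d,e}
  live B5: {d,e}→{d,e}
  live B6: {d,e}→∅

Interference:
  b: {d,e,n}
  d: {b,e,n}
  e: {b,d,n}
  n: {b,d,e}
  p: ∅

N(d) = ["b", "e", "n"]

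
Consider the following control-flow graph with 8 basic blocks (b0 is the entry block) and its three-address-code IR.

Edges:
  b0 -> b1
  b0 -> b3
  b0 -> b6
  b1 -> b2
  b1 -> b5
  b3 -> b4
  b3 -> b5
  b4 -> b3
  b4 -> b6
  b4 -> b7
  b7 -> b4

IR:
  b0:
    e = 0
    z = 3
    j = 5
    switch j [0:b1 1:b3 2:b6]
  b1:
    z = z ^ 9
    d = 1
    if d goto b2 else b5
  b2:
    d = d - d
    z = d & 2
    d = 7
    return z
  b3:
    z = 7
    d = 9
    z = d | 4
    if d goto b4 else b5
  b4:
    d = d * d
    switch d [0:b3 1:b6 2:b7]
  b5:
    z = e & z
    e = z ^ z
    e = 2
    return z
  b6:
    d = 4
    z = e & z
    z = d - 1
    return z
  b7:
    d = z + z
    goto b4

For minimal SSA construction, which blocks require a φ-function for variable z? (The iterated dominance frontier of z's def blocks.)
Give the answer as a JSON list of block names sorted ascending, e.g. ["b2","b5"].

idom tree: b1←b0 b2←b1 b3←b0 b4←b3 b5←b0 b6←b0 b7←b4
Dom at joins:
  b3: preds {b0,b4}: {b0} ∩ {b0,b3,b4} = {b0}; idom=b0
  b4: preds {b3,b7}: {b0,b3} ∩ {b0,b3,b4,b7} = {b0,b3}; idom=b3
  b5: preds {b1,b3}: {b0,b1} ∩ {b0,b3} = {b0}; idom=b0
  b6: preds {b0,b4}: {b0} ∩ {b0,b3,b4} = {b0}; idom=b0

Frontier:
  b3←b0: walk · to b0
  b3←b4: walk b4→b3 to b0
  b4←b3: walk · to b3
  b4←b7: walk b7→b4 to b3
  b5←b1: walk b1 to b0
  b5←b3: walk b3 to b0
  b6←b0: walk · to b0
  b6←b4: walk b4→b3 to b0
  b0: DF=∅
  b1: DF={b5}
  b2: DF=∅
  b3: DF={b3,b5,b6}
  b4: DF={b3,b4,b6}
  b5: DF=∅
  b6: DF=∅
  b7: DF={b4}

φ for z: defs {b0,b1,b2,b3,b5,b6}
  DF⁺ = {b3,b5,b6}

Answer: ["b3", "b5", "b6"]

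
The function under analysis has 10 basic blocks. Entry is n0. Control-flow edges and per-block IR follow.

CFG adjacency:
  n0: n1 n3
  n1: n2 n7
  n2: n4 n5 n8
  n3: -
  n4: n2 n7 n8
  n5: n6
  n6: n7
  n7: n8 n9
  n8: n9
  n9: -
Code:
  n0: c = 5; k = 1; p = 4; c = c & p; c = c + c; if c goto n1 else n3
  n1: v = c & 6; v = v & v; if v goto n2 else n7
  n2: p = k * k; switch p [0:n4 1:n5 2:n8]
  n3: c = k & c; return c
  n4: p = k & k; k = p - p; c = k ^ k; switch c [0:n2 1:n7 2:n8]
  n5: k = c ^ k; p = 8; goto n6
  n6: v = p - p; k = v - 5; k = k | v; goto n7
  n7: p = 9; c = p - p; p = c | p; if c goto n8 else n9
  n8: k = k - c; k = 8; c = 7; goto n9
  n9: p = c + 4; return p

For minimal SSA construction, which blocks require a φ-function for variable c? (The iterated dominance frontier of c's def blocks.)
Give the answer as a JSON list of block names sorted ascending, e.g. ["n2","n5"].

Answer: ["n2", "n7", "n8", "n9"]

Derivation:
idom tree: n1←n0 n2←n1 n3←n0 n4←n2 n5←n2 n6←n5 n7←n1 n8←n1 n9←n1
Dom∩ at merges:
  n2: preds {n1,n4}: {n0,n1} ∩ {n0,n1,n2,n4} = {n0,n1}; idom=n1
  n7: preds {n1,n4,n6}: {n0,n1} ∩ {n0,n1,n2,n4} ∩ {n0,n1,n2,n5,n6} = {n0,n1}; idom=n1
  n8: preds {n2,n4,n7}: {n0,n1,n2} ∩ {n0,n1,n2,n4} ∩ {n0,n1,n7} = {n0,n1}; idom=n1
  n9: preds {n7,n8}: {n0,n1,n7} ∩ {n0,n1,n8} = {n0,n1}; idom=n1

DF derivation:
  n2←n1: walk · to n1
  n2←n4: walk n4→n2 to n1
  n7←n1: walk · to n1
  n7←n4: walk n4→n2 to n1
  n7←n6: walk n6→n5→n2 to n1
  n8←n2: walk n2 to n1
  n8←n4: walk n4→n2 to n1
  n8←n7: walk n7 to n1
  n9←n7: walk n7 to n1
  n9←n8: walk n8 to n1
  n0 → ∅
  n1 → ∅
  n2 → {n2,n7,n8}
  n3 → ∅
  n4 → {n2,n7,n8}
  n5 → {n7}
  n6 → {n7}
  n7 → {n8,n9}
  n8 → {n9}
  n9 → ∅

φ for c: defs {n0,n3,n4,n7,n8}
  DF⁺ = {n2,n7,n8,n9}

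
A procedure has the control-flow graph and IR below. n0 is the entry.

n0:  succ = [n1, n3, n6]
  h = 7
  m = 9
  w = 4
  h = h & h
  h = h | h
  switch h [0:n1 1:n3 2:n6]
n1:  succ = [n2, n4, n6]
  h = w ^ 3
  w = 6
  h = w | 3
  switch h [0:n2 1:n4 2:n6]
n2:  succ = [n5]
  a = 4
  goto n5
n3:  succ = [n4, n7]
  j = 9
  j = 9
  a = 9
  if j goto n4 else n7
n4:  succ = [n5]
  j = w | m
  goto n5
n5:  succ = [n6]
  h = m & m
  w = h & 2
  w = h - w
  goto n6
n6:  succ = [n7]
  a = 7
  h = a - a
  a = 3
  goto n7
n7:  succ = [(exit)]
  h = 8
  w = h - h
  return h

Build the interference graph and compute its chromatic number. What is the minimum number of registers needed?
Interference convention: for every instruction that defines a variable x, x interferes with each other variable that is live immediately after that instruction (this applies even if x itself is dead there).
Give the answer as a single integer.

Answer: 4

Analysis:
Block summaries:
  n0 def {h,m,w} use ∅
  n1 def {h,w} use {w}
  n2 def {a} use ∅
  n3 def {a,j} use ∅
  n4 def {j} use {m,w}
  n5 def {h,w} use {m}
  n6 def {a,h} use ∅
  n7 def {h,w} use ∅

Live sets:
  n0 li=∅ lo={m,w}
  n1 li={m,w} lo={m,w}
  n2 li={m} lo={m}
  n3 li={m,w} lo={m,w}
  n4 li={m,w} lo={m}
  n5 li={m} lo=∅
  n6 li=∅ lo=∅
  n7 li=∅ lo=∅

Interfere edges:
  a — {j,m,w}
  h — {m,w}
  j — {a,m,w}
  m — {a,h,j,w}
  w — {a,h,j,m}

Registers:
  lower bound: {a,j,m,w} mutually conflict ⇒ χ ≥ 4
  assign a→r2 h→r2 j→r3 m→r0 w→r1 — no edge inside a register ⇒ χ ≤ 4
  χ = 4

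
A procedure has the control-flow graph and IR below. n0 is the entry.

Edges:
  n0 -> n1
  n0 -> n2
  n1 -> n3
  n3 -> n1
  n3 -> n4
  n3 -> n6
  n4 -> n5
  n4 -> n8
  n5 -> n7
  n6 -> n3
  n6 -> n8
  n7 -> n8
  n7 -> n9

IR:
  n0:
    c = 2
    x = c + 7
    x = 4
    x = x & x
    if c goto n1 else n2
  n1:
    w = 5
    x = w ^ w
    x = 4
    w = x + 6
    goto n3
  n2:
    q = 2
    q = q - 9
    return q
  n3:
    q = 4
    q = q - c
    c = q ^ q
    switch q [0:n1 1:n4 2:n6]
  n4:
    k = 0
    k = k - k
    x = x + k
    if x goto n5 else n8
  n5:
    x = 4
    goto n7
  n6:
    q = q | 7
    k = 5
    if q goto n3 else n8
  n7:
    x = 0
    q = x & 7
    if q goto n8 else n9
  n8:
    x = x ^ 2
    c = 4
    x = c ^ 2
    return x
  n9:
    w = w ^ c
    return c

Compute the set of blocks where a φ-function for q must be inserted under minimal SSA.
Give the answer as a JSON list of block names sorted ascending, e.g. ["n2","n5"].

Answer: ["n1", "n3", "n8"]

Working:
idom tree: n1←n0 n2←n0 n3←n1 n4←n3 n5←n4 n6←n3 n7←n5 n8←n3 n9←n7
Dom at joins:
  n1: preds {n0,n3}: {n0} ∩ {n0,n1,n3} = {n0}; idom=n0
  n3: preds {n1,n6}: {n0,n1} ∩ {n0,n1,n3,n6} = {n0,n1}; idom=n1
  n8: preds {n4,n6,n7}: {n0,n1,n3,n4} ∩ {n0,n1,n3,n6} ∩ {n0,n1,n3,n4,n5,n7} = {n0,n1,n3}; idom=n3

DF walk-up:
  n1←n0: walk · to n0
  n1←n3: walk n3→n1 to n0
  n3←n1: walk · to n1
  n3←n6: walk n6→n3 to n1
  n8←n4: walk n4 to n3
  n8←n6: walk n6 to n3
  n8←n7: walk n7→n5→n4 to n3
  n0 → ∅
  n1 → {n1}
  n2 → ∅
  n3 → {n1,n3}
  n4 → {n8}
  n5 → {n8}
  n6 → {n3,n8}
  n7 → {n8}
  n8 → ∅
  n9 → ∅

φ for q: defs {n2,n3,n6,n7}
  DF⁺ = {n1,n3,n8}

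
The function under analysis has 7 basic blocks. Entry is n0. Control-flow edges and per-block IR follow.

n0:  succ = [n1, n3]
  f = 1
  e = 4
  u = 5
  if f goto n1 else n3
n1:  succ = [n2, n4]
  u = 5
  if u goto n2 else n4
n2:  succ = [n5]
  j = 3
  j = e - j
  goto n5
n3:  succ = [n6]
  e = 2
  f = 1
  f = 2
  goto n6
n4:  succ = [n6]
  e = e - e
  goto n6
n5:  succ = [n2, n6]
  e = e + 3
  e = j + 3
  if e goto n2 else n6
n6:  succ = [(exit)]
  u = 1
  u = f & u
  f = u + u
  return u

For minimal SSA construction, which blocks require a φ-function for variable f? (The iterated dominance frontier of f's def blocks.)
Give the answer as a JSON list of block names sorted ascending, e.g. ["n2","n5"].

idom tree: n1←n0 n2←n1 n3←n0 n4←n1 n5←n2 n6←n0
Dom at joins:
  n2: preds {n1,n5}: {n0,n1} ∩ {n0,n1,n2,n5} = {n0,n1}; idom=n1
  n6: preds {n3,n4,n5}: {n0,n3} ∩ {n0,n1,n4} ∩ {n0,n1,n2,n5} = {n0}; idom=n0

DF walk-up:
  join n2 pred n1: · stop@n1
  join n2 pred n5: n5→n2 stop@n1
  join n6 pred n3: n3 stop@n0
  join n6 pred n4: n4→n1 stop@n0
  join n6 pred n5: n5→n2→n1 stop@n0
  n0: DF=∅
  n1: DF={n6}
  n2: DF={n2,n6}
  n3: DF={n6}
  n4: DF={n6}
  n5: DF={n2,n6}
  n6: DF=∅

φ for f: defs {n0,n3,n6}
  DF⁺ = {n6}

Answer: ["n6"]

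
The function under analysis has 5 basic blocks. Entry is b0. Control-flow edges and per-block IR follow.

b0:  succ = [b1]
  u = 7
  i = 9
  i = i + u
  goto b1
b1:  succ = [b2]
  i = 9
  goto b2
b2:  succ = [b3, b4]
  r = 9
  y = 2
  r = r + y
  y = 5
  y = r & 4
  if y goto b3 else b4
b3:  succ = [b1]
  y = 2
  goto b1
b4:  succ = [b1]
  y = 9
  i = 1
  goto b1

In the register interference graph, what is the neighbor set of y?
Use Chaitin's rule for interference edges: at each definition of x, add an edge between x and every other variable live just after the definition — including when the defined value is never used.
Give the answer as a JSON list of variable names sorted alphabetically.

Answer: ["r"]

Analysis:
def/use:
  b0: def={i,u} ue=∅
  b1: def={i} ue=∅
  b2: def={r,y} ue=∅
  b3: def={y} ue=∅
  b4: def={i,y} ue=∅

Liveness:
  live b0: ∅→∅
  live b1: ∅→∅
  live b2: ∅→∅
  live b3: ∅→∅
  live b4: ∅→∅

Conflict graph:
  i — {u}
  r — {y}
  u — {i}
  y — {r}

N(y) = ["r"]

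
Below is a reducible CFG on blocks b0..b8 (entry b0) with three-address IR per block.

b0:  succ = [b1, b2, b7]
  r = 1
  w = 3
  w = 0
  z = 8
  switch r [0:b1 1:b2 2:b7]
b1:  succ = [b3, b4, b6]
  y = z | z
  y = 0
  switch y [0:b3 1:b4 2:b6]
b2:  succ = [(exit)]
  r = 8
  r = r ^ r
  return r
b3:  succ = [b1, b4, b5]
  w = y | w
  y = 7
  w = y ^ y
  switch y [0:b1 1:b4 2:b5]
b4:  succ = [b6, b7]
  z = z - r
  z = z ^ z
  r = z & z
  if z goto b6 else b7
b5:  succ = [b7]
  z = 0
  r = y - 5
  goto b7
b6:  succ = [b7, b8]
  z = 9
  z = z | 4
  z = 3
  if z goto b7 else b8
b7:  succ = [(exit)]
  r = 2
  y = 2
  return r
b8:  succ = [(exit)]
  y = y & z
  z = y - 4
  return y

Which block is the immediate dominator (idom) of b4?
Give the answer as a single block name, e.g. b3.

idom tree: b1←b0 b2←b0 b3←b1 b4←b1 b5←b3 b6←b1 b7←b0 b8←b6
Join-block Dom:
  b1: preds {b0,b3}: {b0} ∩ {b0,b1,b3} = {b0}; idom=b0
  b4: preds {b1,b3}: {b0,b1} ∩ {b0,b1,b3} = {b0,b1}; idom=b1
  b6: preds {b1,b4}: {b0,b1} ∩ {b0,b1,b4} = {b0,b1}; idom=b1
  b7: preds {b0,b4,b5,b6}: {b0} ∩ {b0,b1,b4} ∩ {b0,b1,b3,b5} ∩ {b0,b1,b6} = {b0}; idom=b0

idom(b4) = b1

Answer: b1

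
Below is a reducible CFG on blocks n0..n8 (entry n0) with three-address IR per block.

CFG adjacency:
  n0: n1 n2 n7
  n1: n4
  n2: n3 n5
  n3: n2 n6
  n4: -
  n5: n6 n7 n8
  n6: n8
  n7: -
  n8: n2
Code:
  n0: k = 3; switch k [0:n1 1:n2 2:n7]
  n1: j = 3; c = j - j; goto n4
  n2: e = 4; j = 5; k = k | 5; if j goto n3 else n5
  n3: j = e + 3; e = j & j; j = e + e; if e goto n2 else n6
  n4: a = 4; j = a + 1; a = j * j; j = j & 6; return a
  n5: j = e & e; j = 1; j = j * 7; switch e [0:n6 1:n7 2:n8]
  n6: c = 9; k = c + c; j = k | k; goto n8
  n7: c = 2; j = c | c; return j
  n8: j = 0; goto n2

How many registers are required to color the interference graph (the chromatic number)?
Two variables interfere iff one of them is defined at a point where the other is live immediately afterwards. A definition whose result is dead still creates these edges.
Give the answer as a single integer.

Answer: 3

Derivation:
Per-block:
  n0: {k} / ∅
  n1: {c,j} / ∅
  n2: {e,j,k} / {k}
  n3: {e,j} / {e}
  n4: {a,j} / ∅
  n5: {j} / {e}
  n6: {c,j,k} / ∅
  n7: {c,j} / ∅
  n8: {j} / ∅

Liveness:
  n0 li=∅ lo={k}
  n1 li=∅ lo=∅
  n2 li={k} lo={e,k}
  n3 li={e,k} lo={k}
  n4 li=∅ lo=∅
  n5 li={e,k} lo={k}
  n6 li=∅ lo={k}
  n7 li=∅ lo=∅
  n8 li={k} lo={k}

Interference:
  a: {j}
  c: ∅
  e: {j,k}
  j: {a,e,k}
  k: {e,j}

Chromatic number:
  {e,j,k} pairwise interfere (3-clique) ⇒ χ ≥ 3
  3-colouring: r0={c,j}  r1={a,e}  r2={k}
  χ = 3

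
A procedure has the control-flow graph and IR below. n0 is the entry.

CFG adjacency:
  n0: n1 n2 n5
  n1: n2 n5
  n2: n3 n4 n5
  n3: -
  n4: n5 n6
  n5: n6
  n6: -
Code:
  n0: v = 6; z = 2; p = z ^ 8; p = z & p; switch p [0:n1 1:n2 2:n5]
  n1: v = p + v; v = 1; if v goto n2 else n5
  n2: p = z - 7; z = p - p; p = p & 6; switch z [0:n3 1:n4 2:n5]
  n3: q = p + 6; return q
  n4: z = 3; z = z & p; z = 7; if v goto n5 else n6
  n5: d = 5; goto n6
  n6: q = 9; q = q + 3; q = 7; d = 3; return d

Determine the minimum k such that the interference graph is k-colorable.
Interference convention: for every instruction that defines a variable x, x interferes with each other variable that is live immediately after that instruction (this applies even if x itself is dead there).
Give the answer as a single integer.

def/use:
  n0: {p,v,z} / ∅
  n1: {v} / {p,v}
  n2: {p,z} / {z}
  n3: {q} / {p}
  n4: {z} / {p,v}
  n5: {d} / ∅
  n6: {d,q} / ∅

Backward fixpoint:
  live n0: ∅→{p,v,z}
  live n1: {p,v,z}→{v,z}
  live n2: {v,z}→{p,v}
  live n3: {p}→∅
  live n4: {p,v}→∅
  live n5: ∅→∅
  live n6: ∅→∅

Interference:
  d: ∅
  p: {v,z}
  q: ∅
  v: {p,z}
  z: {p,v}

Registers:
  lower bound: {p,v,z} mutually conflict ⇒ χ ≥ 3
  3-colouring: r0={d,p,q}  r1={v}  r2={z}
  χ = 3

Answer: 3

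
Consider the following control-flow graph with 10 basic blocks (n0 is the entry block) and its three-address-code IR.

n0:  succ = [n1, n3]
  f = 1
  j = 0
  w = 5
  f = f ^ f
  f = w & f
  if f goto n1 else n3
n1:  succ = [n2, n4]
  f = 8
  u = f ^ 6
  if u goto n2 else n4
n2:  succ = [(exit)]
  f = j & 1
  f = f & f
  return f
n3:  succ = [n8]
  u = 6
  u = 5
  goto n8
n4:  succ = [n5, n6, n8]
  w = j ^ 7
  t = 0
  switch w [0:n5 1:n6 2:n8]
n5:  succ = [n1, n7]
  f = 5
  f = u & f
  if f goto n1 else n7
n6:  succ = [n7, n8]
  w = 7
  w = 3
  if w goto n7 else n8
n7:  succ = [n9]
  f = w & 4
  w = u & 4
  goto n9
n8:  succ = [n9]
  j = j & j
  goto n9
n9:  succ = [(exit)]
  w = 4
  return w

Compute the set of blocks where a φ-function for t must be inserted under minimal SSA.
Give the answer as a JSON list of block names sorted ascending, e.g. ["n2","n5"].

Answer: ["n1", "n8", "n9"]

Working:
idom tree: n1←n0 n2←n1 n3←n0 n4←n1 n5←n4 n6←n4 n7←n4 n8←n0 n9←n0
Dom∩ at merges:
  n1: preds {n0,n5}: {n0} ∩ {n0,n1,n4,n5} = {n0}; idom=n0
  n7: preds {n5,n6}: {n0,n1,n4,n5} ∩ {n0,n1,n4,n6} = {n0,n1,n4}; idom=n4
  n8: preds {n3,n4,n6}: {n0,n3} ∩ {n0,n1,n4} ∩ {n0,n1,n4,n6} = {n0}; idom=n0
  n9: preds {n7,n8}: {n0,n1,n4,n7} ∩ {n0,n8} = {n0}; idom=n0

DF walk-up:
  join n1 pred n0: · stop@n0
  join n1 pred n5: n5→n4→n1 stop@n0
  join n7 pred n5: n5 stop@n4
  join n7 pred n6: n6 stop@n4
  join n8 pred n3: n3 stop@n0
  join n8 pred n4: n4→n1 stop@n0
  join n8 pred n6: n6→n4→n1 stop@n0
  join n9 pred n7: n7→n4→n1 stop@n0
  join n9 pred n8: n8 stop@n0
  n0: DF=∅
  n1: DF={n1,n8,n9}
  n2: DF=∅
  n3: DF={n8}
  n4: DF={n1,n8,n9}
  n5: DF={n1,n7}
  n6: DF={n7,n8}
  n7: DF={n9}
  n8: DF={n9}
  n9: DF=∅

φ for t: defs {n4}
  DF⁺ = {n1,n8,n9}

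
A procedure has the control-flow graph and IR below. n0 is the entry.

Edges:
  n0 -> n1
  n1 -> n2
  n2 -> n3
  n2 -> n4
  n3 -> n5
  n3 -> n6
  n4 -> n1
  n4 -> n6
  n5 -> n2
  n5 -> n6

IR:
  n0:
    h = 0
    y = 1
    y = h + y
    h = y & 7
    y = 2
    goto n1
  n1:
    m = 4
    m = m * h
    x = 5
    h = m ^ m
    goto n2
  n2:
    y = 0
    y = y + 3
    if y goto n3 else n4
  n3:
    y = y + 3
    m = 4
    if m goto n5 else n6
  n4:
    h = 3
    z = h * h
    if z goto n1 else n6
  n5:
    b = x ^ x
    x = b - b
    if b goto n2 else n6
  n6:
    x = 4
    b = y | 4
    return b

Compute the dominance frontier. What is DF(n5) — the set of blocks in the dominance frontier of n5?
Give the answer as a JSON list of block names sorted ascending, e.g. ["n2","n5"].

Answer: ["n2", "n6"]

Derivation:
idom tree: n1←n0 n2←n1 n3←n2 n4←n2 n5←n3 n6←n2
Join-block Dom:
  n1: preds {n0,n4}: {n0} ∩ {n0,n1,n2,n4} = {n0}; idom=n0
  n2: preds {n1,n5}: {n0,n1} ∩ {n0,n1,n2,n3,n5} = {n0,n1}; idom=n1
  n6: preds {n3,n4,n5}: {n0,n1,n2,n3} ∩ {n0,n1,n2,n4} ∩ {n0,n1,n2,n3,n5} = {n0,n1,n2}; idom=n2

DF walk-up:
  join n1 pred n0: · stop@n0
  join n1 pred n4: n4→n2→n1 stop@n0
  join n2 pred n1: · stop@n1
  join n2 pred n5: n5→n3→n2 stop@n1
  join n6 pred n3: n3 stop@n2
  join n6 pred n4: n4 stop@n2
  join n6 pred n5: n5→n3 stop@n2
  DF(n0)=∅
  DF(n1)={n1}
  DF(n2)={n1,n2}
  DF(n3)={n2,n6}
  DF(n4)={n1,n6}
  DF(n5)={n2,n6}
  DF(n6)=∅

DF(n5) = ["n2", "n6"]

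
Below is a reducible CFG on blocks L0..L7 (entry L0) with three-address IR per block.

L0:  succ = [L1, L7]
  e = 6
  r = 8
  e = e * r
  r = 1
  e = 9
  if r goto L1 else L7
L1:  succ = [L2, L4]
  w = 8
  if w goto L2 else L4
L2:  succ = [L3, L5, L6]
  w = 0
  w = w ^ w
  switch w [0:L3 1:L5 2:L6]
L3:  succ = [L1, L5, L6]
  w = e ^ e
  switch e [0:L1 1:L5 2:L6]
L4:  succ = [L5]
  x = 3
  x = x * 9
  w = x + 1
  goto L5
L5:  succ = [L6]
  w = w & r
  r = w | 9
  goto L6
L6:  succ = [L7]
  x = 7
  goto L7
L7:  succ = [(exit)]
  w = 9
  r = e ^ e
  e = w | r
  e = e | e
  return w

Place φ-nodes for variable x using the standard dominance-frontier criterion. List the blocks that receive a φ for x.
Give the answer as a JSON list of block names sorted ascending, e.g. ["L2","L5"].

idom tree: L1←L0 L2←L1 L3←L2 L4←L1 L5←L1 L6←L1 L7←L0
Dom at joins:
  L1: preds {L0,L3}: {L0} ∩ {L0,L1,L2,L3} = {L0}; idom=L0
  L5: preds {L2,L3,L4}: {L0,L1,L2} ∩ {L0,L1,L2,L3} ∩ {L0,L1,L4} = {L0,L1}; idom=L1
  L6: preds {L2,L3,L5}: {L0,L1,L2} ∩ {L0,L1,L2,L3} ∩ {L0,L1,L5} = {L0,L1}; idom=L1
  L7: preds {L0,L6}: {L0} ∩ {L0,L1,L6} = {L0}; idom=L0

DF walk-up:
  join L1 pred L0: · stop@L0
  join L1 pred L3: L3→L2→L1 stop@L0
  join L5 pred L2: L2 stop@L1
  join L5 pred L3: L3→L2 stop@L1
  join L5 pred L4: L4 stop@L1
  join L6 pred L2: L2 stop@L1
  join L6 pred L3: L3→L2 stop@L1
  join L6 pred L5: L5 stop@L1
  join L7 pred L0: · stop@L0
  join L7 pred L6: L6→L1 stop@L0
  L0 → ∅
  L1 → {L1,L7}
  L2 → {L1,L5,L6}
  L3 → {L1,L5,L6}
  L4 → {L5}
  L5 → {L6}
  L6 → {L7}
  L7 → ∅

φ for x: defs {L4,L6}
  DF⁺ = {L5,L6,L7}

Answer: ["L5", "L6", "L7"]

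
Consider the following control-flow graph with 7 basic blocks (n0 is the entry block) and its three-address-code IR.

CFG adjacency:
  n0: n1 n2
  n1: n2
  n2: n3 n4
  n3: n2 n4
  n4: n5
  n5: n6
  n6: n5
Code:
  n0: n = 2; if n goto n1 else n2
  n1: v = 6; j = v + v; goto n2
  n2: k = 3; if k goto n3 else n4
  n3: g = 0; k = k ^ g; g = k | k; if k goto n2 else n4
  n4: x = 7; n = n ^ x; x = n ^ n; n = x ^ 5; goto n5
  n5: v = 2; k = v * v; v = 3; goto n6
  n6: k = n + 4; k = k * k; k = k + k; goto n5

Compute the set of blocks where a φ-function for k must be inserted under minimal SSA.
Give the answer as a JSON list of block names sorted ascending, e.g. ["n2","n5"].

Answer: ["n2", "n4", "n5"]

Working:
idom tree: n1←n0 n2←n0 n3←n2 n4←n2 n5←n4 n6←n5
Join-block Dom:
  n2: preds {n0,n1,n3}: {n0} ∩ {n0,n1} ∩ {n0,n2,n3} = {n0}; idom=n0
  n4: preds {n2,n3}: {n0,n2} ∩ {n0,n2,n3} = {n0,n2}; idom=n2
  n5: preds {n4,n6}: {n0,n2,n4} ∩ {n0,n2,n4,n5,n6} = {n0,n2,n4}; idom=n4

Frontier:
  join n2 pred n0: · stop@n0
  join n2 pred n1: n1 stop@n0
  join n2 pred n3: n3→n2 stop@n0
  join n4 pred n2: · stop@n2
  join n4 pred n3: n3 stop@n2
  join n5 pred n4: · stop@n4
  join n5 pred n6: n6→n5 stop@n4
  n0 → ∅
  n1 → {n2}
  n2 → {n2}
  n3 → {n2,n4}
  n4 → ∅
  n5 → {n5}
  n6 → {n5}

φ for k: defs {n2,n3,n5,n6}
  DF⁺ = {n2,n4,n5}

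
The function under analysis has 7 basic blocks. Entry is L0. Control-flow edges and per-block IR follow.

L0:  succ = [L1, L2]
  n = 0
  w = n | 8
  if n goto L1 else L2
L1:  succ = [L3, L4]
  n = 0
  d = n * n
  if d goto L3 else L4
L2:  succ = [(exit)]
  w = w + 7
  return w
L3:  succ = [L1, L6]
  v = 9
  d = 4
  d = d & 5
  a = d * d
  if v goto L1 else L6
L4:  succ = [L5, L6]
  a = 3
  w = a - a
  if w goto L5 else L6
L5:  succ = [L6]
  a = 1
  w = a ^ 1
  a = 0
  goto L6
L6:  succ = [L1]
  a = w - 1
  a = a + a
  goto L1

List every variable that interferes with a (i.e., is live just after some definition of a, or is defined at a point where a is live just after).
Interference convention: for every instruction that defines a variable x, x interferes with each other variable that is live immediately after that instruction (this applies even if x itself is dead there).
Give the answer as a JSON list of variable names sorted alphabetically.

Per-block:
  L0: {n,w} / ∅
  L1: {d,n} / ∅
  L2: {w} / {w}
  L3: {a,d,v} / ∅
  L4: {a,w} / ∅
  L5: {a,w} / ∅
  L6: {a} / {w}

Liveness:
  L0: in=∅ out={w}
  L1: in={w} out={w}
  L2: in={w} out=∅
  L3: in={w} out={w}
  L4: in=∅ out={w}
  L5: in=∅ out={w}
  L6: in={w} out={w}

Interference:
  a — {v,w}
  d — {v,w}
  n — {w}
  v — {a,d,w}
  w — {a,d,n,v}

N(a) = ["v", "w"]

Answer: ["v", "w"]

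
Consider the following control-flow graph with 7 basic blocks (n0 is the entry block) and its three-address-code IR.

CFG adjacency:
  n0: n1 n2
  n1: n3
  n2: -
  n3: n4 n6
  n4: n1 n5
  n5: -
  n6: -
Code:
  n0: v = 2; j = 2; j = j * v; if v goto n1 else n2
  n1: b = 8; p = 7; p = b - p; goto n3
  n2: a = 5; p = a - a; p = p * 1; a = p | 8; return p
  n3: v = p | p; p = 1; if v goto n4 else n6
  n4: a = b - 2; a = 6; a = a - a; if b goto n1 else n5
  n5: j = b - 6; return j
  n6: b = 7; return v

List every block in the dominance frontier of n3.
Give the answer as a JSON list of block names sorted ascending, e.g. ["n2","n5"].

Answer: ["n1"]

Working:
idom tree: n1←n0 n2←n0 n3←n1 n4←n3 n5←n4 n6←n3
Dom at joins:
  n1: preds {n0,n4}: {n0} ∩ {n0,n1,n3,n4} = {n0}; idom=n0

DF walk-up:
  n1←n0: walk · to n0
  n1←n4: walk n4→n3→n1 to n0
  DF(n0)=∅
  DF(n1)={n1}
  DF(n2)=∅
  DF(n3)={n1}
  DF(n4)={n1}
  DF(n5)=∅
  DF(n6)=∅

DF(n3) = ["n1"]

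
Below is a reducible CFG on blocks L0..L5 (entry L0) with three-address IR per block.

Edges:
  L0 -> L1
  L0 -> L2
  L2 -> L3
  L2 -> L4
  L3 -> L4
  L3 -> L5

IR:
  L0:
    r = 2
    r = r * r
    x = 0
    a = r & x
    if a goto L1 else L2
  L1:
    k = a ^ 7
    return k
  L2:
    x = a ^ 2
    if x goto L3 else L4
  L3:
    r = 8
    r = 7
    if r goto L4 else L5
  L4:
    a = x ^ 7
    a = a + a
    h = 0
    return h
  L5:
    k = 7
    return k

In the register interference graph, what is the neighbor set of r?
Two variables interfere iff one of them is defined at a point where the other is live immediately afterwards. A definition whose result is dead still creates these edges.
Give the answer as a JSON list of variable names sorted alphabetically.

def/use:
  L0: {a,r,x} / ∅
  L1: {k} / {a}
  L2: {x} / {a}
  L3: {r} / ∅
  L4: {a,h} / {x}
  L5: {k} / ∅

Liveness:
  live L0: ∅→{a}
  live L1: {a}→∅
  live L2: {a}→{x}
  live L3: {x}→{x}
  live L4: {x}→∅
  live L5: ∅→∅

Conflict graph:
  a↔∅
  h↔∅
  k↔∅
  r↔{x}
  x↔{r}

N(r) = ["x"]

Answer: ["x"]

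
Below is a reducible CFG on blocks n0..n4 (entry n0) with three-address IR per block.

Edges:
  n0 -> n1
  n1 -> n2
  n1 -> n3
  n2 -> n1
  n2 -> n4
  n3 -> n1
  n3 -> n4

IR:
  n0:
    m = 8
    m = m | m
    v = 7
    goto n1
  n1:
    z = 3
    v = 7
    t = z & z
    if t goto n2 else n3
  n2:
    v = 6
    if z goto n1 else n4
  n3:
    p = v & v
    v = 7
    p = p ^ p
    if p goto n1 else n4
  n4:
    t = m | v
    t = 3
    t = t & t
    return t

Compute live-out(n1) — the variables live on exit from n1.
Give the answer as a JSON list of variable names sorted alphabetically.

Answer: ["m", "v", "z"]

Working:
def/use:
  n0: {m,v} / ∅
  n1: {t,v,z} / ∅
  n2: {v} / {z}
  n3: {p,v} / {v}
  n4: {t} / {m,v}

Backward fixpoint:
  n0: in=∅ out={m}
  n1: in={m} out={m,v,z}
  n2: in={m,z} out={m,v}
  n3: in={m,v} out={m,v}
  n4: in={m,v} out=∅

live-out(n1) = ["m", "v", "z"]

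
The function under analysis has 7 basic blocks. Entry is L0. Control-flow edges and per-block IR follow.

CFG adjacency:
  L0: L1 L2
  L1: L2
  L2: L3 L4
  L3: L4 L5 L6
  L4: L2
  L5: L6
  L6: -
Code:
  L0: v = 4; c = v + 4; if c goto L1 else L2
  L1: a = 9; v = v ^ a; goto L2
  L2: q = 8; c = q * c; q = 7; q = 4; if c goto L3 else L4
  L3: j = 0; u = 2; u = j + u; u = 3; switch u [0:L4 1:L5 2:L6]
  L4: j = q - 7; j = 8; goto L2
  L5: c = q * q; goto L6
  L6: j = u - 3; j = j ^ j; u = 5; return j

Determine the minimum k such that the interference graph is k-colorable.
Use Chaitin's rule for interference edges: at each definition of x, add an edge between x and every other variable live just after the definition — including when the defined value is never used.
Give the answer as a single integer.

Per-block:
  L0 def {c,v} use ∅
  L1 def {a,v} use {v}
  L2 def {c,q} use {c}
  L3 def {j,u} use ∅
  L4 def {j} use {q}
  L5 def {c} use {q}
  L6 def {j,u} use {u}

Liveness:
  live L0: ∅→{c,v}
  live L1: {c,v}→{c}
  live L2: {c}→{c,q}
  live L3: {c,q}→{c,q,u}
  live L4: {c,q}→{c}
  live L5: {q,u}→{u}
  live L6: {u}→∅

Conflict graph:
  a — {c,v}
  c — {a,j,q,u,v}
  j — {c,q,u}
  q — {c,j,u}
  u — {c,j,q}
  v — {a,c}

Registers:
  lower bound: {c,j,q,u} mutually conflict ⇒ χ ≥ 4
  assign a→c1 c→c0 j→c1 q→c2 u→c3 v→c2 — no edge inside a register ⇒ χ ≤ 4
  χ = 4

Answer: 4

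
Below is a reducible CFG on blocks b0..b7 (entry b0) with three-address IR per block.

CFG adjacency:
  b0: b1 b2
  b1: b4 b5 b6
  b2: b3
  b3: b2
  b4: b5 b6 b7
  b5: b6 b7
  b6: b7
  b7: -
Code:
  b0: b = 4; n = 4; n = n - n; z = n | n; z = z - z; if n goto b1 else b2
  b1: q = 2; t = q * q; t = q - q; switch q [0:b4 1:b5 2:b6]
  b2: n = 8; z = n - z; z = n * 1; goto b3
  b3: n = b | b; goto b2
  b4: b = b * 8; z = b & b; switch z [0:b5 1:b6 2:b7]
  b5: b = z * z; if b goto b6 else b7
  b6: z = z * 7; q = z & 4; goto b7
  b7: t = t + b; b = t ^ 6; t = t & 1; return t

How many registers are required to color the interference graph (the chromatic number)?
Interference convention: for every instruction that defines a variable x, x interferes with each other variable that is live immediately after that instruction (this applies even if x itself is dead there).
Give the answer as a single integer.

Answer: 4

Derivation:
Block summaries:
  b0 def {b,n,z} use ∅
  b1 def {q,t} use ∅
  b2 def {n,z} use {z}
  b3 def {n} use {b}
  b4 def {b,z} use {b}
  b5 def {b} use {z}
  b6 def {q,z} use {z}
  b7 def {b,t} use {b,t}

Live sets:
  b0 li=∅ lo={b,z}
  b1 li={b,z} lo={b,t,z}
  b2 li={b,z} lo={b,z}
  b3 li={b,z} lo={b,z}
  b4 li={b,t} lo={b,t,z}
  b5 li={t,z} lo={b,t,z}
  b6 li={b,t,z} lo={b,t}
  b7 li={b,t} lo=∅

Interference:
  b — {n,q,t,z}
  n — {b,z}
  q — {b,t,z}
  t — {b,q,z}
  z — {b,n,q,t}

Colouring:
  clique {b,q,t,z} ⇒ need ≥ 4
  assign b→r0 n→r2 q→r2 t→r3 z→r1 — no edge inside a register ⇒ χ ≤ 4
  χ = 4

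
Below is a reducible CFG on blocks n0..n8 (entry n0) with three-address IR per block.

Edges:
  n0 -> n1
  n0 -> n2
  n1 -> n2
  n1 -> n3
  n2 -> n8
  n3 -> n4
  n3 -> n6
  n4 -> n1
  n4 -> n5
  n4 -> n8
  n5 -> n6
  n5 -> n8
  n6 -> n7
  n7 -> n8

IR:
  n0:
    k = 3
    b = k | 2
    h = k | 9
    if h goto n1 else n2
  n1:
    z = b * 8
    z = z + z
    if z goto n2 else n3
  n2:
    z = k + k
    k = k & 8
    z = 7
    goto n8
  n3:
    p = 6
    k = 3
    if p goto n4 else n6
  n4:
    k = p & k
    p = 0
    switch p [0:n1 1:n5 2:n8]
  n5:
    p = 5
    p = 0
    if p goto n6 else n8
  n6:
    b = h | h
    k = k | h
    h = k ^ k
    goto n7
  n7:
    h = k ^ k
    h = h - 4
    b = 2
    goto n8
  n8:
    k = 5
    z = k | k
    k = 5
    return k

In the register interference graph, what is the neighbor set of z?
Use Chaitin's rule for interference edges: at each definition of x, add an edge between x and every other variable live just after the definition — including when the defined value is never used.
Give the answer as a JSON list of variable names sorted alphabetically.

Answer: ["b", "h", "k"]

Analysis:
Block summaries:
  n0 def {b,h,k} use ∅
  n1 def {z} use {b}
  n2 def {k,z} use {k}
  n3 def {k,p} use ∅
  n4 def {k,p} use {k,p}
  n5 def {p} use ∅
  n6 def {b,h,k} use {h,k}
  n7 def {b,h} use {k}
  n8 def {k,z} use ∅

Live sets:
  live n0: ∅→{b,h,k}
  live n1: {b,h,k}→{b,h,k}
  live n2: {k}→∅
  live n3: {b,h}→{b,h,k,p}
  live n4: {b,h,k,p}→{b,h,k}
  live n5: {h,k}→{h,k}
  live n6: {h,k}→{k}
  live n7: {k}→∅
  live n8: ∅→∅

Interfere edges:
  b: {h,k,p,z}
  h: {b,k,p,z}
  k: {b,h,p,z}
  p: {b,h,k}
  z: {b,h,k}

N(z) = ["b", "h", "k"]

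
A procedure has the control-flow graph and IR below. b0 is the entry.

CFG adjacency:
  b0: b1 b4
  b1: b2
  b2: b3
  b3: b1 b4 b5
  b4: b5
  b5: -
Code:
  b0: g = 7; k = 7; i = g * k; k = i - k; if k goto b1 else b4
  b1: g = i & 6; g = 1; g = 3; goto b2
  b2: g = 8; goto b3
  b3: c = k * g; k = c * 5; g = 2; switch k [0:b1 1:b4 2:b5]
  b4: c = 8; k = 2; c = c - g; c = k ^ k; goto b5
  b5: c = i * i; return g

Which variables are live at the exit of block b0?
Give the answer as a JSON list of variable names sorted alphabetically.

Answer: ["g", "i", "k"]

Analysis:
Block summaries:
  b0: {g,i,k} / ∅
  b1: {g} / {i}
  b2: {g} / ∅
  b3: {c,g,k} / {g,k}
  b4: {c,k} / {g}
  b5: {c} / {g,i}

Live sets:
  live b0: ∅→{g,i,k}
  live b1: {i,k}→{i,k}
  live b2: {i,k}→{g,i,k}
  live b3: {g,i,k}→{g,i,k}
  live b4: {g,i}→{g,i}
  live b5: {g,i}→∅

live-out(b0) = ["g", "i", "k"]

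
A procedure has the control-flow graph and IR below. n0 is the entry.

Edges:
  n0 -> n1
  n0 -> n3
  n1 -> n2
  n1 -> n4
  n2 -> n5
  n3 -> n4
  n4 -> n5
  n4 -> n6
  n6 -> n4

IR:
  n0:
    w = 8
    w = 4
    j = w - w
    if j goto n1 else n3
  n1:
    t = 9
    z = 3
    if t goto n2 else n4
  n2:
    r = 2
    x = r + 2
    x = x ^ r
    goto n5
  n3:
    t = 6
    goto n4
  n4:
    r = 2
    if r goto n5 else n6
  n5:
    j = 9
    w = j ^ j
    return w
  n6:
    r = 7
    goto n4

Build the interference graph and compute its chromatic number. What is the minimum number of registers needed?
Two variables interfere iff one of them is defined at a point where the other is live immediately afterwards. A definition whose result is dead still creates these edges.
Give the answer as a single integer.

Answer: 2

Working:
Per-block:
  n0: def={j,w} ue=∅
  n1: def={t,z} ue=∅
  n2: def={r,x} ue=∅
  n3: def={t} ue=∅
  n4: def={r} ue=∅
  n5: def={j,w} ue=∅
  n6: def={r} ue=∅

Liveness:
  n0 li=∅ lo=∅
  n1 li=∅ lo=∅
  n2 li=∅ lo=∅
  n3 li=∅ lo=∅
  n4 li=∅ lo=∅
  n5 li=∅ lo=∅
  n6 li=∅ lo=∅

Conflict graph:
  j — ∅
  r — {x}
  t — {z}
  w — ∅
  x — {r}
  z — {t}

Chromatic number:
  {r,x} pairwise interfere (2-clique) ⇒ χ ≥ 2
  assign j→c0 r→c0 t→c0 w→c0 x→c1 z→c1 — no edge inside a register ⇒ χ ≤ 2
  χ = 2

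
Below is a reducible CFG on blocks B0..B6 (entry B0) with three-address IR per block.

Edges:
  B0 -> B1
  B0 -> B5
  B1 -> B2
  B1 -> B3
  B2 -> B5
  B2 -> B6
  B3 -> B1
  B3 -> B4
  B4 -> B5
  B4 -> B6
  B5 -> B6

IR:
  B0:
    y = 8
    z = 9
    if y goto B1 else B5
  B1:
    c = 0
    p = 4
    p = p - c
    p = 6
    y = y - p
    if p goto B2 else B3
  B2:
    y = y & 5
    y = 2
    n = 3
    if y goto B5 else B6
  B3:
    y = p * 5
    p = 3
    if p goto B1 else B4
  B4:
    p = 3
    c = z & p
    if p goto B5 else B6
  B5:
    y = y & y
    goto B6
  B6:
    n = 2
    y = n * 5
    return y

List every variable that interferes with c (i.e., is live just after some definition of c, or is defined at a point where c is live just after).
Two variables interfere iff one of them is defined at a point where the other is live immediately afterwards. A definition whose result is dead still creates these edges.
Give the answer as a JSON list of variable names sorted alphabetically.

Per-block:
  B0 def {y,z} use ∅
  B1 def {c,p,y} use {y}
  B2 def {n,y} use {y}
  B3 def {p,y} use {p}
  B4 def {c,p} use {z}
  B5 def {y} use {y}
  B6 def {n,y} use ∅

Backward fixpoint:
  B0: in=∅ out={y,z}
  B1: in={y,z} out={p,y,z}
  B2: in={y} out={y}
  B3: in={p,z} out={y,z}
  B4: in={y,z} out={y}
  B5: in={y} out=∅
  B6: in=∅ out=∅

Interference:
  c↔{p,y,z}
  n↔{y}
  p↔{c,y,z}
  y↔{c,n,p,z}
  z↔{c,p,y}

N(c) = ["p", "y", "z"]

Answer: ["p", "y", "z"]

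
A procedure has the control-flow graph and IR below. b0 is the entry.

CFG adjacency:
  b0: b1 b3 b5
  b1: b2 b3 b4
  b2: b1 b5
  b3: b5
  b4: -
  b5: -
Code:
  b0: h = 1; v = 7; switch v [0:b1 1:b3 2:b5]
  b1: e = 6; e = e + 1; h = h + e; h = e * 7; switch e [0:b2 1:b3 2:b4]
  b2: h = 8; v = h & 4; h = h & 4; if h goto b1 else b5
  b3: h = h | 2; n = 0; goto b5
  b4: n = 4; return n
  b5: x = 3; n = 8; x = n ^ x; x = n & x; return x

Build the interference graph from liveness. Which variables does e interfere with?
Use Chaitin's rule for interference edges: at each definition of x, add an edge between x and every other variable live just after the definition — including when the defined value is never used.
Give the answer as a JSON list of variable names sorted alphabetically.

Answer: ["h"]

Derivation:
Block summaries:
  b0: {h,v} / ∅
  b1: {e,h} / {h}
  b2: {h,v} / ∅
  b3: {h,n} / {h}
  b4: {n} / ∅
  b5: {n,x} / ∅

Live sets:
  b0: in=∅ out={h}
  b1: in={h} out={h}
  b2: in=∅ out={h}
  b3: in={h} out=∅
  b4: in=∅ out=∅
  b5: in=∅ out=∅

Interfere edges:
  e: {h}
  h: {e,v}
  n: {x}
  v: {h}
  x: {n}

N(e) = ["h"]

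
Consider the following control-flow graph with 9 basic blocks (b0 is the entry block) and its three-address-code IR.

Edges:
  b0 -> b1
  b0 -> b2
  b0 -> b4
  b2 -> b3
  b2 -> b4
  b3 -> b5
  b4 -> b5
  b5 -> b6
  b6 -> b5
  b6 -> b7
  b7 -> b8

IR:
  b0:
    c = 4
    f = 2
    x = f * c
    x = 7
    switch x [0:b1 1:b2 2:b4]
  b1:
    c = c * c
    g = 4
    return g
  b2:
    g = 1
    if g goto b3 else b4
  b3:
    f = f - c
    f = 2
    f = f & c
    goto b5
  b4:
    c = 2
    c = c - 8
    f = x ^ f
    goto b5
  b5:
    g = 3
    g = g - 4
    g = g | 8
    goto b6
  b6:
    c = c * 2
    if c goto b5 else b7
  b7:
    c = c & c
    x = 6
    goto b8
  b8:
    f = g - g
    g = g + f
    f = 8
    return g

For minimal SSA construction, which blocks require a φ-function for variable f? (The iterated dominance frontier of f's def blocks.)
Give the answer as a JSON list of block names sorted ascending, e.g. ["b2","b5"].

idom tree: b1←b0 b2←b0 b3←b2 b4←b0 b5←b0 b6←b5 b7←b6 b8←b7
Join-block Dom:
  b4: preds {b0,b2}: {b0} ∩ {b0,b2} = {b0}; idom=b0
  b5: preds {b3,b4,b6}: {b0,b2,b3} ∩ {b0,b4} ∩ {b0,b5,b6} = {b0}; idom=b0

Frontier:
  b4←b0: walk · to b0
  b4←b2: walk b2 to b0
  b5←b3: walk b3→b2 to b0
  b5←b4: walk b4 to b0
  b5←b6: walk b6→b5 to b0
  b0: DF=∅
  b1: DF=∅
  b2: DF={b4,b5}
  b3: DF={b5}
  b4: DF={b5}
  b5: DF={b5}
  b6: DF={b5}
  b7: DF=∅
  b8: DF=∅

φ for f: defs {b0,b3,b4,b8}
  DF⁺ = {b5}

Answer: ["b5"]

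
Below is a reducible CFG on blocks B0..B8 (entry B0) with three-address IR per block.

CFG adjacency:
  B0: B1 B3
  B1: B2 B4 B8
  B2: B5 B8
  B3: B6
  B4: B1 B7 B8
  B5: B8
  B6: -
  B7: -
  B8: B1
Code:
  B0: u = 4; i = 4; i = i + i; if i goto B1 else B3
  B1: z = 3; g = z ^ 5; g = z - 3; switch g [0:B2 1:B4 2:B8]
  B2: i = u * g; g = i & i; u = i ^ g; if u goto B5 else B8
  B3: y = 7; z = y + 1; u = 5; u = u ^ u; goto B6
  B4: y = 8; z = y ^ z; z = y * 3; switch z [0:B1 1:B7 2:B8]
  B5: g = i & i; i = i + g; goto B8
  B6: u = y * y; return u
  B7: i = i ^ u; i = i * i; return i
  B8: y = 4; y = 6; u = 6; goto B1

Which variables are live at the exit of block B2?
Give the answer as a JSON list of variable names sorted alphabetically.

Block summaries:
  B0 def {i,u} use ∅
  B1 def {g,z} use ∅
  B2 def {g,i,u} use {g,u}
  B3 def {u,y,z} use ∅
  B4 def {y,z} use {z}
  B5 def {g,i} use {i}
  B6 def {u} use {y}
  B7 def {i} use {i,u}
  B8 def {u,y} use ∅

Backward fixpoint:
  live B0: ∅→{i,u}
  live B1: {i,u}→{g,i,u,z}
  live B2: {g,u}→{i}
  live B3: ∅→{y}
  live B4: {i,u,z}→{i,u}
  live B5: {i}→{i}
  live B6: {y}→∅
  live B7: {i,u}→∅
  live B8: {i}→{i,u}

live-out(B2) = ["i"]

Answer: ["i"]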